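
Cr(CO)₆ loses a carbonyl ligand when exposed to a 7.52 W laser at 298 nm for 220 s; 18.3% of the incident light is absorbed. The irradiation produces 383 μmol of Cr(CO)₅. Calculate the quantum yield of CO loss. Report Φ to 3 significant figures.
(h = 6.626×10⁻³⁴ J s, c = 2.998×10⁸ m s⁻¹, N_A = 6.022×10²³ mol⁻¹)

Φ = 0.508

Product: 383 μmol = 3.83×10⁻⁴ mol.
Photon energy at 298 nm: hc/λ = (6.626×10⁻³⁴)(2.998×10⁸)/(298×10⁻⁹) = 6.666×10⁻¹⁹ J.
Energy delivered: (7.52 W)(220 s) = 1654 J.
Photons incident: 1654 / 6.666×10⁻¹⁹ = 2.481×10²¹, i.e. 2.481×10²¹/6.022×10²³ = 0.004120 mol.
Photons absorbed: 0.183 × 0.004120 = 7.540×10⁻⁴ mol.
Φ = 3.83×10⁻⁴ mol / 7.540×10⁻⁴ mol photons = 0.508.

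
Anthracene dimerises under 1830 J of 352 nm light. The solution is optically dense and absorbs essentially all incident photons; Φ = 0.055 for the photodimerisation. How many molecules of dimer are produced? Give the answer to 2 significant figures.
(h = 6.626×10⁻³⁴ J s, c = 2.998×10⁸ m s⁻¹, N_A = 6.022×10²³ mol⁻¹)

Photon energy at 352 nm: hc/λ = (6.626×10⁻³⁴)(2.998×10⁸)/(352×10⁻⁹) = 5.643×10⁻¹⁹ J.
Photons incident: 1830 / 5.643×10⁻¹⁹ = 3.243×10²¹, i.e. 3.243×10²¹/6.022×10²³ = 0.005385 mol.
Product: Φ × n_abs = 0.055 × 0.005385 = 2.962×10⁻⁴ mol.
As a count: 2.962×10⁻⁴ × 6.022×10²³ = 1.8×10²⁰.

1.8×10²⁰ molecules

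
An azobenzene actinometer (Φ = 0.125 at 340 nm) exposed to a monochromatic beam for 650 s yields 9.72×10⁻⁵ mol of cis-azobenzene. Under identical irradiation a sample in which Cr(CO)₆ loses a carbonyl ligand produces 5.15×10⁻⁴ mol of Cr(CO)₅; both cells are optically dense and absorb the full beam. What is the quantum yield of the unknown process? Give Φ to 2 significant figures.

Photons absorbed by the actinometer: 9.72×10⁻⁵ / 0.125 = 7.776×10⁻⁴ mol.
Φ(unknown) = 5.15×10⁻⁴ / 7.776×10⁻⁴ = 0.66.

Φ = 0.66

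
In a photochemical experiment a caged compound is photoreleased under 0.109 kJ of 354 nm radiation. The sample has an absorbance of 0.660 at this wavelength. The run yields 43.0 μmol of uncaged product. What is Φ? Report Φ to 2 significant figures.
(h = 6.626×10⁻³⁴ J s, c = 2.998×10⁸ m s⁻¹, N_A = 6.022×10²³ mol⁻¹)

Φ = 0.17

Product: 43.0 μmol = 4.30×10⁻⁵ mol.
Photon energy at 354 nm: hc/λ = (6.626×10⁻³⁴)(2.998×10⁸)/(354×10⁻⁹) = 5.612×10⁻¹⁹ J.
Incident energy: 0.109 kJ = 109 J.
Photons incident: 109 / 5.612×10⁻¹⁹ = 1.942×10²⁰, i.e. 1.942×10²⁰/6.022×10²³ = 3.225×10⁻⁴ mol.
Fraction absorbed: 1 − 10^(−0.660) = 0.7812.
Photons absorbed: 0.7812 × 3.225×10⁻⁴ = 2.519×10⁻⁴ mol.
Φ = 4.30×10⁻⁵ mol / 2.519×10⁻⁴ mol photons = 0.17.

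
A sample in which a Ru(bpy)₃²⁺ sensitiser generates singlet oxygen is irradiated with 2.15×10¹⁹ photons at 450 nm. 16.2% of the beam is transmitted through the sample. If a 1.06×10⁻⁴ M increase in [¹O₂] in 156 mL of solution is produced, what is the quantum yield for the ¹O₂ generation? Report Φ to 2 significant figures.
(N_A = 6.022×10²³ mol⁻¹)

Φ = 0.55

Product: (1.06×10⁻⁴ M)(0.156 L) = 1.654×10⁻⁵ mol.
Moles of photons: 2.15×10¹⁹ / 6.022×10²³ = 3.570×10⁻⁵ mol.
Fraction absorbed: 1 − 16.2/100 = 0.8380.
Photons absorbed: 0.8380 × 3.570×10⁻⁵ = 2.992×10⁻⁵ mol.
Φ = 1.654×10⁻⁵ mol / 2.992×10⁻⁵ mol photons = 0.55.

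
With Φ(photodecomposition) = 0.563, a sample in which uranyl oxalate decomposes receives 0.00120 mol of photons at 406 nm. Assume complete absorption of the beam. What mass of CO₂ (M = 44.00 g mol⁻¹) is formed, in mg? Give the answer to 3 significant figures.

Product: Φ × n_abs = 0.563 × 0.00120 = 6.756×10⁻⁴ mol.
Mass: 6.756×10⁻⁴ × 44.00 = 0.02973 g = 29.7 mg.

29.7 mg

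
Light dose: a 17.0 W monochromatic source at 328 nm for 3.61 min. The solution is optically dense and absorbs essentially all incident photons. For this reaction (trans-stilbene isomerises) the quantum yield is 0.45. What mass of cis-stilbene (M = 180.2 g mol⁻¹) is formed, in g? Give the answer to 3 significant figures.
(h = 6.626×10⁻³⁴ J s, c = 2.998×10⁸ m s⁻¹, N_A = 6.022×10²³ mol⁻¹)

0.819 g

Photon energy at 328 nm: hc/λ = (6.626×10⁻³⁴)(2.998×10⁸)/(328×10⁻⁹) = 6.056×10⁻¹⁹ J.
Energy delivered: (17.0 W)(216.6 s) = 3682 J.
Photons incident: 3682 / 6.056×10⁻¹⁹ = 6.080×10²¹, i.e. 6.080×10²¹/6.022×10²³ = 0.01010 mol.
Product: Φ × n_abs = 0.45 × 0.01010 = 0.004545 mol.
Mass: 0.004545 × 180.2 = 0.8190 g = 0.819 g.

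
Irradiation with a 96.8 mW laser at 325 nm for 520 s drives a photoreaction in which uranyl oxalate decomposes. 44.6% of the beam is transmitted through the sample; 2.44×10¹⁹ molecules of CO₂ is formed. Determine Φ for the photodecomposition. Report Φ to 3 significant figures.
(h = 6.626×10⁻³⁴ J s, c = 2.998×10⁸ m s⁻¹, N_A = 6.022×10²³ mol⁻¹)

Product: 2.44×10¹⁹ / 6.022×10²³ = 4.052×10⁻⁵ mol.
Photon energy at 325 nm: hc/λ = (6.626×10⁻³⁴)(2.998×10⁸)/(325×10⁻⁹) = 6.112×10⁻¹⁹ J.
Energy delivered: (96.8 mW)(520 s) = 50.34 J.
Photons incident: 50.34 / 6.112×10⁻¹⁹ = 8.236×10¹⁹, i.e. 8.236×10¹⁹/6.022×10²³ = 1.368×10⁻⁴ mol.
Fraction absorbed: 1 − 44.6/100 = 0.5540.
Photons absorbed: 0.5540 × 1.368×10⁻⁴ = 7.579×10⁻⁵ mol.
Φ = 4.052×10⁻⁵ mol / 7.579×10⁻⁵ mol photons = 0.535.

Φ = 0.535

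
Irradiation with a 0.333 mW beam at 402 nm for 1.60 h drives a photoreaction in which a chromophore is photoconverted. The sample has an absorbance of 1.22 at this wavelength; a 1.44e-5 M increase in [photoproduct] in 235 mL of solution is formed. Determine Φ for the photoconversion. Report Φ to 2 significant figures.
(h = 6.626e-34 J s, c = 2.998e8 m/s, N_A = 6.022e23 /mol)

Φ = 0.56

Product: (1.44e-5 M)(0.235 L) = 3.384e-6 mol.
Photon energy at 402 nm: hc/λ = (6.626e-34)(2.998e8)/(402e-9) = 4.941e-19 J.
Energy delivered: (0.333 mW)(5760 s) = 1.918 J.
Photons incident: 1.918 / 4.941e-19 = 3.882e18, i.e. 3.882e18/6.022e23 = 6.446e-6 mol.
Fraction absorbed: 1 − 10^(−1.22) = 0.9397.
Photons absorbed: 0.9397 × 6.446e-6 = 6.057e-6 mol.
Φ = 3.384e-6 mol / 6.057e-6 mol photons = 0.56.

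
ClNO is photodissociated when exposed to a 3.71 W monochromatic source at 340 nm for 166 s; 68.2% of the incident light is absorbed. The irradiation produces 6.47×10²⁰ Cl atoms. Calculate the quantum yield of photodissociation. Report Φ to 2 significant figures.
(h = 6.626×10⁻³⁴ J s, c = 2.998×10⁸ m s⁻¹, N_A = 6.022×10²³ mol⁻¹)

Product: 6.47×10²⁰ / 6.022×10²³ = 0.001074 mol.
Photon energy at 340 nm: hc/λ = (6.626×10⁻³⁴)(2.998×10⁸)/(340×10⁻⁹) = 5.843×10⁻¹⁹ J.
Energy delivered: (3.71 W)(166 s) = 615.9 J.
Photons incident: 615.9 / 5.843×10⁻¹⁹ = 1.054×10²¹, i.e. 1.054×10²¹/6.022×10²³ = 0.001750 mol.
Photons absorbed: 0.682 × 0.001750 = 0.001194 mol.
Φ = 0.001074 mol / 0.001194 mol photons = 0.90.

Φ = 0.90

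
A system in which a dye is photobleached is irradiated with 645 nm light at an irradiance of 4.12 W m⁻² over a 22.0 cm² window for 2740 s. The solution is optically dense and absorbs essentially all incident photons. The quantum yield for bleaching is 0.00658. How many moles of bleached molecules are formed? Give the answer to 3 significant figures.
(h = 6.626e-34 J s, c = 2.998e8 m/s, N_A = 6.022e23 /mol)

8.81e-7 mol

Photon energy at 645 nm: hc/λ = (6.626e-34)(2.998e8)/(645e-9) = 3.080e-19 J.
Energy delivered: (4.12 W m⁻²)(22.0e-4 m²)(2740 s) = 24.84 J.
Photons incident: 24.84 / 3.080e-19 = 8.065e19, i.e. 8.065e19/6.022e23 = 1.339e-4 mol.
Product: Φ × n_abs = 0.00658 × 1.339e-4 = 8.811e-7 mol.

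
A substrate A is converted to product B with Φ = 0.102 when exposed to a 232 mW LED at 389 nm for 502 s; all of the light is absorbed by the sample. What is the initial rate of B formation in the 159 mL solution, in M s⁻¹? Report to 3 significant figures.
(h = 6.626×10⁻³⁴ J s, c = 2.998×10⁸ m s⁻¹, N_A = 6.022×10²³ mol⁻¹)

4.84×10⁻⁷ M s⁻¹

Photon energy at 389 nm: hc/λ = (6.626×10⁻³⁴)(2.998×10⁸)/(389×10⁻⁹) = 5.107×10⁻¹⁹ J.
Energy delivered: (232 mW)(502 s) = 116.5 J.
Photons incident: 116.5 / 5.107×10⁻¹⁹ = 2.281×10²⁰, i.e. 2.281×10²⁰/6.022×10²³ = 3.788×10⁻⁴ mol.
Product formed: 0.102 × 3.788×10⁻⁴ = 3.864×10⁻⁵ mol.
Rate: 3.864×10⁻⁵ mol / (502 s × 0.159 L) = 4.84×10⁻⁷ M s⁻¹.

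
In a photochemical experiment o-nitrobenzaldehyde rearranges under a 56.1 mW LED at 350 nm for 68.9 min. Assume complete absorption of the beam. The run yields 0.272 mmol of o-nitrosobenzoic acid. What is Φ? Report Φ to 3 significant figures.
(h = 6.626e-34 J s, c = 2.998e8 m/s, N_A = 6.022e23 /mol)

Φ = 0.401

Product: 0.272 mmol = 2.72e-4 mol.
Photon energy at 350 nm: hc/λ = (6.626e-34)(2.998e8)/(350e-9) = 5.676e-19 J.
Energy delivered: (56.1 mW)(4134 s) = 231.9 J.
Photons incident: 231.9 / 5.676e-19 = 4.086e20, i.e. 4.086e20/6.022e23 = 6.785e-4 mol.
Φ = 2.72e-4 mol / 6.785e-4 mol photons = 0.401.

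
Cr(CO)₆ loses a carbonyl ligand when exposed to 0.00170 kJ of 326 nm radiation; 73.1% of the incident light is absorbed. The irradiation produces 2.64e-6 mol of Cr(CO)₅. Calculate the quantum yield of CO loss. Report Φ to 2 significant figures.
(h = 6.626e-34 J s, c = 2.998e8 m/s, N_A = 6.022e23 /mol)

Photon energy at 326 nm: hc/λ = (6.626e-34)(2.998e8)/(326e-9) = 6.093e-19 J.
Incident energy: 0.00170 kJ = 1.70 J.
Photons incident: 1.70 / 6.093e-19 = 2.790e18, i.e. 2.790e18/6.022e23 = 4.633e-6 mol.
Photons absorbed: 0.731 × 4.633e-6 = 3.387e-6 mol.
Φ = 2.64e-6 mol / 3.387e-6 mol photons = 0.78.

Φ = 0.78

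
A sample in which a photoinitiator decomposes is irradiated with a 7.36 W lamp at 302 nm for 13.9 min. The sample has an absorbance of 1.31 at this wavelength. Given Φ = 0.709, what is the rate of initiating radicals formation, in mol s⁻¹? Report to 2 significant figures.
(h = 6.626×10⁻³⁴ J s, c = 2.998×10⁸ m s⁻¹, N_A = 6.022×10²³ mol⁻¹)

1.3×10⁻⁵ mol s⁻¹

Photon energy at 302 nm: hc/λ = (6.626×10⁻³⁴)(2.998×10⁸)/(302×10⁻⁹) = 6.578×10⁻¹⁹ J.
Energy delivered: (7.36 W)(834 s) = 6138 J.
Photons incident: 6138 / 6.578×10⁻¹⁹ = 9.331×10²¹, i.e. 9.331×10²¹/6.022×10²³ = 0.01549 mol.
Fraction absorbed: 1 − 10^(−1.31) = 0.9510.
Photons absorbed: 0.9510 × 0.01549 = 0.01473 mol.
Product formed: 0.709 × 0.01473 = 0.01044 mol.
Rate: 0.01044 / 834 s = 1.3×10⁻⁵ mol s⁻¹.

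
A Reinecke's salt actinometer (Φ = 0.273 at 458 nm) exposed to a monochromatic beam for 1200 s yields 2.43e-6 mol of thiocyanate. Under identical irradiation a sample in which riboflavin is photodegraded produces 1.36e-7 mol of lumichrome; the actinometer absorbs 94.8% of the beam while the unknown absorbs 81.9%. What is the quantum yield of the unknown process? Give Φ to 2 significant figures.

Φ = 0.018

Photons absorbed by the actinometer: 2.43e-6 / 0.273 = 8.901e-6 mol.
Incident flux: 8.901e-6 / 0.948 = 9.389e-6 einstein.
Absorbed by unknown: 0.819 × 9.389e-6 = 7.690e-6 mol.
Φ(unknown) = 1.36e-7 / 7.690e-6 = 0.018.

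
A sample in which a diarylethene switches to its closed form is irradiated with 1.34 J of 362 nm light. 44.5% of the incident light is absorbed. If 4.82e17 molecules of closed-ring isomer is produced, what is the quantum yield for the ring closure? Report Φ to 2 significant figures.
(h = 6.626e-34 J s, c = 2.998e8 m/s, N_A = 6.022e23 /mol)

Φ = 0.44

Product: 4.82e17 / 6.022e23 = 8.004e-7 mol.
Photon energy at 362 nm: hc/λ = (6.626e-34)(2.998e8)/(362e-9) = 5.487e-19 J.
Photons incident: 1.34 / 5.487e-19 = 2.442e18, i.e. 2.442e18/6.022e23 = 4.055e-6 mol.
Photons absorbed: 0.445 × 4.055e-6 = 1.804e-6 mol.
Φ = 8.004e-7 mol / 1.804e-6 mol photons = 0.44.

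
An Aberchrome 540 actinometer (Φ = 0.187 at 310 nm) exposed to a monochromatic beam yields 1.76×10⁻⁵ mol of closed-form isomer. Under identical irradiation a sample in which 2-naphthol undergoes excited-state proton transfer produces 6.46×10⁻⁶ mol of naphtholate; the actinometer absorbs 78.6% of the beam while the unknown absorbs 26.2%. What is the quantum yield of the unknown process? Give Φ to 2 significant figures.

Φ = 0.21

Photons absorbed by the actinometer: 1.76×10⁻⁵ / 0.187 = 9.412×10⁻⁵ mol.
Incident flux: 9.412×10⁻⁵ / 0.786 = 1.197×10⁻⁴ einstein.
Absorbed by unknown: 0.262 × 1.197×10⁻⁴ = 3.136×10⁻⁵ mol.
Φ(unknown) = 6.46×10⁻⁶ / 3.136×10⁻⁵ = 0.21.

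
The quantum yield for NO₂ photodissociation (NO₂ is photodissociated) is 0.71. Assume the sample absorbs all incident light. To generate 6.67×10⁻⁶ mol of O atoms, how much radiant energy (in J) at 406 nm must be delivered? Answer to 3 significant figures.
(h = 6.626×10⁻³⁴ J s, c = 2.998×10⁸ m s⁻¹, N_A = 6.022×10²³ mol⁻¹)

2.77 J

Photons that must be absorbed: 6.67×10⁻⁶ / 0.71 = 9.394×10⁻⁶ mol.
Photon energy: hc/λ = 4.893×10⁻¹⁹ J; per mole, 2.947×10⁵ J mol⁻¹.
Energy required: 9.394×10⁻⁶ × 2.947×10⁵ = 2.77 J.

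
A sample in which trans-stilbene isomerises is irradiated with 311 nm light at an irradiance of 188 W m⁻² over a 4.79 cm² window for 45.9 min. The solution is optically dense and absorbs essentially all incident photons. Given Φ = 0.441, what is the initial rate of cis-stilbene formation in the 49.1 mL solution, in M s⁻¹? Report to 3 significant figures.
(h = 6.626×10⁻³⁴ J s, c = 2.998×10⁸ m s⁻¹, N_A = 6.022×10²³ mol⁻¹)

Photon energy at 311 nm: hc/λ = (6.626×10⁻³⁴)(2.998×10⁸)/(311×10⁻⁹) = 6.387×10⁻¹⁹ J.
Energy delivered: (188 W m⁻²)(4.79×10⁻⁴ m²)(2754 s) = 248.0 J.
Photons incident: 248.0 / 6.387×10⁻¹⁹ = 3.883×10²⁰, i.e. 3.883×10²⁰/6.022×10²³ = 6.448×10⁻⁴ mol.
Product formed: 0.441 × 6.448×10⁻⁴ = 2.844×10⁻⁴ mol.
Rate: 2.844×10⁻⁴ mol / (2754 s × 0.0491 L) = 2.10×10⁻⁶ M s⁻¹.

2.10×10⁻⁶ M s⁻¹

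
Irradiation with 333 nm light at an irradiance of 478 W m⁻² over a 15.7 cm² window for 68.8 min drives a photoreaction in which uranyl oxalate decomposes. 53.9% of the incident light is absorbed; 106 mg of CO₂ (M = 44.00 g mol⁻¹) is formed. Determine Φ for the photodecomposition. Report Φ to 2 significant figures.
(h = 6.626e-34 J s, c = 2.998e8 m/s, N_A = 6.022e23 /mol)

Product: 106 mg / 44.00 g mol⁻¹ = 0.002409 mol.
Photon energy at 333 nm: hc/λ = (6.626e-34)(2.998e8)/(333e-9) = 5.965e-19 J.
Energy delivered: (478 W m⁻²)(15.7e-4 m²)(4128 s) = 3098 J.
Photons incident: 3098 / 5.965e-19 = 5.194e21, i.e. 5.194e21/6.022e23 = 0.008625 mol.
Photons absorbed: 0.539 × 0.008625 = 0.004649 mol.
Φ = 0.002409 mol / 0.004649 mol photons = 0.52.

Φ = 0.52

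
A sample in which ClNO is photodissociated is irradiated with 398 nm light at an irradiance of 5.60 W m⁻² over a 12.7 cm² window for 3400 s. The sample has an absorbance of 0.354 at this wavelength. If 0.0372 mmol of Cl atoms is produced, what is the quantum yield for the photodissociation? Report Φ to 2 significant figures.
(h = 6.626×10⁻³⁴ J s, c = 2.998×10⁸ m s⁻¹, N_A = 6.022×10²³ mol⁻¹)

Product: 0.0372 mmol = 3.72×10⁻⁵ mol.
Photon energy at 398 nm: hc/λ = (6.626×10⁻³⁴)(2.998×10⁸)/(398×10⁻⁹) = 4.991×10⁻¹⁹ J.
Energy delivered: (5.60 W m⁻²)(12.7×10⁻⁴ m²)(3400 s) = 24.18 J.
Photons incident: 24.18 / 4.991×10⁻¹⁹ = 4.845×10¹⁹, i.e. 4.845×10¹⁹/6.022×10²³ = 8.045×10⁻⁵ mol.
Fraction absorbed: 1 − 10^(−0.354) = 0.5574.
Photons absorbed: 0.5574 × 8.045×10⁻⁵ = 4.484×10⁻⁵ mol.
Φ = 3.72×10⁻⁵ mol / 4.484×10⁻⁵ mol photons = 0.83.

Φ = 0.83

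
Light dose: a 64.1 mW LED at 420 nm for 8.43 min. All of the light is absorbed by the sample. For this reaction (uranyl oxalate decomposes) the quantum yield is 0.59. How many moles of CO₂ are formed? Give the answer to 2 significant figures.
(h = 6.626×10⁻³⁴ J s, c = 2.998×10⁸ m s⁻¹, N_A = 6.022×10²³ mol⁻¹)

6.7×10⁻⁵ mol

Photon energy at 420 nm: hc/λ = (6.626×10⁻³⁴)(2.998×10⁸)/(420×10⁻⁹) = 4.730×10⁻¹⁹ J.
Energy delivered: (64.1 mW)(505.8 s) = 32.42 J.
Photons incident: 32.42 / 4.730×10⁻¹⁹ = 6.854×10¹⁹, i.e. 6.854×10¹⁹/6.022×10²³ = 1.138×10⁻⁴ mol.
Product: Φ × n_abs = 0.59 × 1.138×10⁻⁴ = 6.714×10⁻⁵ mol.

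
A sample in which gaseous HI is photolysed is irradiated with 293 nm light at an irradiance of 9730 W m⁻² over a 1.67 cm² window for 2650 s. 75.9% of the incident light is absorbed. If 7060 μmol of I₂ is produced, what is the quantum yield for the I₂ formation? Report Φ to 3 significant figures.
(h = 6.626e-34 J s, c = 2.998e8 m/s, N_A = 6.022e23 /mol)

Φ = 0.882

Product: 7060 μmol = 0.00706 mol.
Photon energy at 293 nm: hc/λ = (6.626e-34)(2.998e8)/(293e-9) = 6.780e-19 J.
Energy delivered: (9730 W m⁻²)(1.67e-4 m²)(2650 s) = 4306 J.
Photons incident: 4306 / 6.780e-19 = 6.351e21, i.e. 6.351e21/6.022e23 = 0.01055 mol.
Photons absorbed: 0.759 × 0.01055 = 0.008007 mol.
Φ = 0.00706 mol / 0.008007 mol photons = 0.882.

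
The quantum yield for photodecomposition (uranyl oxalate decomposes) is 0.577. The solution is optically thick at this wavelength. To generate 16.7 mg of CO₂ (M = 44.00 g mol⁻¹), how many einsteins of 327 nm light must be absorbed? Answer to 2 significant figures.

6.6×10⁻⁴ einstein

Product: 16.7 mg / 44.00 g mol⁻¹ = 3.795×10⁻⁴ mol.
Photons that must be absorbed: 3.795×10⁻⁴ / 0.577 = 6.577×10⁻⁴ mol.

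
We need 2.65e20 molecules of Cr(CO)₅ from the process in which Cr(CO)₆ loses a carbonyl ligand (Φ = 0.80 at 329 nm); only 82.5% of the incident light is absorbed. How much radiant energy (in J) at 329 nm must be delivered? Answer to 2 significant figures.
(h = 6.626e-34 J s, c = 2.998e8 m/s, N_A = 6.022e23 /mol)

240 J

Product: 2.65e20 / 6.022e23 = 4.401e-4 mol.
Photons that must be absorbed: 4.401e-4 / 0.80 = 5.501e-4 mol.
Incident photons needed: 5.501e-4 / 0.825 = 6.668e-4 mol.
Photon energy: hc/λ = 6.038e-19 J; per mole, 3.636e5 J mol⁻¹.
Energy required: 6.668e-4 × 3.636e5 = 240 J.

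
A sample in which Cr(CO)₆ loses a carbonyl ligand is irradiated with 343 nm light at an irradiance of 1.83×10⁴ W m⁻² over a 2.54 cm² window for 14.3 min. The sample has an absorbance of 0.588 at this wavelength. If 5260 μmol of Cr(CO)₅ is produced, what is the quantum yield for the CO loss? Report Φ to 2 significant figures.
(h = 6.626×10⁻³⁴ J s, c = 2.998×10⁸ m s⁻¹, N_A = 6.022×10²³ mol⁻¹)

Product: 5260 μmol = 0.00526 mol.
Photon energy at 343 nm: hc/λ = (6.626×10⁻³⁴)(2.998×10⁸)/(343×10⁻⁹) = 5.791×10⁻¹⁹ J.
Energy delivered: (1.83×10⁴ W m⁻²)(2.54×10⁻⁴ m²)(858 s) = 3988 J.
Photons incident: 3988 / 5.791×10⁻¹⁹ = 6.887×10²¹, i.e. 6.887×10²¹/6.022×10²³ = 0.01144 mol.
Fraction absorbed: 1 − 10^(−0.588) = 0.7418.
Photons absorbed: 0.7418 × 0.01144 = 0.008486 mol.
Φ = 0.00526 mol / 0.008486 mol photons = 0.62.

Φ = 0.62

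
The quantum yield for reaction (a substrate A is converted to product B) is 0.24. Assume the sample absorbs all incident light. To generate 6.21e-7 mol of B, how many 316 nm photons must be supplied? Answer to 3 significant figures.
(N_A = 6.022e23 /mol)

1.56e18 photons

Photons that must be absorbed: 6.21e-7 / 0.24 = 2.588e-6 mol.
Photon count: 2.588e-6 × 6.022e23 = 1.56e18.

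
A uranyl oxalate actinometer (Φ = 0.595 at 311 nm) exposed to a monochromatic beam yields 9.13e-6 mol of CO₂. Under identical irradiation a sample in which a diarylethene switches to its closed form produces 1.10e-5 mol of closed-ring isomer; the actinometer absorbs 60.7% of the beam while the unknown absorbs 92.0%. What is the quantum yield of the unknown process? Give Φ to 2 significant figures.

Φ = 0.47

Photons absorbed by the actinometer: 9.13e-6 / 0.595 = 1.534e-5 mol.
Incident flux: 1.534e-5 / 0.607 = 2.527e-5 einstein.
Absorbed by unknown: 0.920 × 2.527e-5 = 2.325e-5 mol.
Φ(unknown) = 1.10e-5 / 2.325e-5 = 0.47.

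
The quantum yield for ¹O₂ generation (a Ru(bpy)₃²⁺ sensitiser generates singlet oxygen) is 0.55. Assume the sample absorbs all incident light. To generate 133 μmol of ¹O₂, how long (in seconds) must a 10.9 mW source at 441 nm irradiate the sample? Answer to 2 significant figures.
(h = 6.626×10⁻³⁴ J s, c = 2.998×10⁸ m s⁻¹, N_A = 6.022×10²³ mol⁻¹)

Product: 133 μmol = 1.33×10⁻⁴ mol.
Photons that must be absorbed: 1.33×10⁻⁴ / 0.55 = 2.418×10⁻⁴ mol.
Photon energy: hc/λ = 4.504×10⁻¹⁹ J; per mole, 2.712×10⁵ J mol⁻¹.
Energy required: 2.418×10⁻⁴ × 2.712×10⁵ = 65.58 J.
Time: 65.58 J / 0.0109 W = 6000 s.

t ≈ 6000 s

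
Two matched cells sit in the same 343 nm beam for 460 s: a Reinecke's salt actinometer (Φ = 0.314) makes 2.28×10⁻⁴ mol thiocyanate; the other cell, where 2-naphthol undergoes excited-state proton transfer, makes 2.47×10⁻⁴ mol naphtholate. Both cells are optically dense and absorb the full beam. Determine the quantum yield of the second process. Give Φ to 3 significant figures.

Φ = 0.340

Photons absorbed by the actinometer: 2.28×10⁻⁴ / 0.314 = 7.261×10⁻⁴ mol.
Φ(unknown) = 2.47×10⁻⁴ / 7.261×10⁻⁴ = 0.340.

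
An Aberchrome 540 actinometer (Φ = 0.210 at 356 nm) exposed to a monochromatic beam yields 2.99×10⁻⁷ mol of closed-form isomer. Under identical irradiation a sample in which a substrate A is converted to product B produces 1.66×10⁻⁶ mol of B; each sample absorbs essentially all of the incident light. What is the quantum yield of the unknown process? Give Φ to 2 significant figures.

Photons absorbed by the actinometer: 2.99×10⁻⁷ / 0.210 = 1.424×10⁻⁶ mol.
Φ(unknown) = 1.66×10⁻⁶ / 1.424×10⁻⁶ = 1.2.

Φ = 1.2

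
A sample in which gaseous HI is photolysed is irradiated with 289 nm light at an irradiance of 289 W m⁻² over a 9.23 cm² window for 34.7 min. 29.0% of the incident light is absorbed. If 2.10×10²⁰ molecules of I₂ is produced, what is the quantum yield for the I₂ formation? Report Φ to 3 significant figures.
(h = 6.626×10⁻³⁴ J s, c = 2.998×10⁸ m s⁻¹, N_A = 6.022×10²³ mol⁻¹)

Φ = 0.896

Product: 2.10×10²⁰ / 6.022×10²³ = 3.487×10⁻⁴ mol.
Photon energy at 289 nm: hc/λ = (6.626×10⁻³⁴)(2.998×10⁸)/(289×10⁻⁹) = 6.874×10⁻¹⁹ J.
Energy delivered: (289 W m⁻²)(9.23×10⁻⁴ m²)(2082 s) = 555.4 J.
Photons incident: 555.4 / 6.874×10⁻¹⁹ = 8.080×10²⁰, i.e. 8.080×10²⁰/6.022×10²³ = 0.001342 mol.
Photons absorbed: 0.290 × 0.001342 = 3.892×10⁻⁴ mol.
Φ = 3.487×10⁻⁴ mol / 3.892×10⁻⁴ mol photons = 0.896.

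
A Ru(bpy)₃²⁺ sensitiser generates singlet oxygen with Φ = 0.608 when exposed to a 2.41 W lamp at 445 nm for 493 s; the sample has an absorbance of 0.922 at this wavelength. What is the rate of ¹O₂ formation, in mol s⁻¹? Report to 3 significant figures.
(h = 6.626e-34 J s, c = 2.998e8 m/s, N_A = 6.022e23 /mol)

Photon energy at 445 nm: hc/λ = (6.626e-34)(2.998e8)/(445e-9) = 4.464e-19 J.
Energy delivered: (2.41 W)(493 s) = 1188 J.
Photons incident: 1188 / 4.464e-19 = 2.661e21, i.e. 2.661e21/6.022e23 = 0.004419 mol.
Fraction absorbed: 1 − 10^(−0.922) = 0.8803.
Photons absorbed: 0.8803 × 0.004419 = 0.003890 mol.
Product formed: 0.608 × 0.003890 = 0.002365 mol.
Rate: 0.002365 / 493 s = 4.80e-6 mol s⁻¹.

4.80e-6 mol s⁻¹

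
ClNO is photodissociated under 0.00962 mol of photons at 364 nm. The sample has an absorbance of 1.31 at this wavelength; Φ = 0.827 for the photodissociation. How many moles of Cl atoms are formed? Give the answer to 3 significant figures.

0.00757 mol

Fraction absorbed: 1 − 10^(−1.31) = 0.9510.
Photons absorbed: 0.9510 × 0.00962 = 0.009149 mol.
Product: Φ × n_abs = 0.827 × 0.009149 = 0.007566 mol.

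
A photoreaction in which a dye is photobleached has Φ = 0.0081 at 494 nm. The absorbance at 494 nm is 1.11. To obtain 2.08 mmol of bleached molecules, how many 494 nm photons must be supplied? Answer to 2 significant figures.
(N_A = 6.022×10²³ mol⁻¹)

1.7×10²³ photons

Product: 2.08 mmol = 0.00208 mol.
Photons that must be absorbed: 0.00208 / 0.0081 = 0.2568 mol.
Fraction absorbed: 1 − 10^(−1.11) = 0.9224.
Incident photons needed: 0.2568 / 0.9224 = 0.2784 mol.
Photon count: 0.2784 × 6.022×10²³ = 1.7×10²³.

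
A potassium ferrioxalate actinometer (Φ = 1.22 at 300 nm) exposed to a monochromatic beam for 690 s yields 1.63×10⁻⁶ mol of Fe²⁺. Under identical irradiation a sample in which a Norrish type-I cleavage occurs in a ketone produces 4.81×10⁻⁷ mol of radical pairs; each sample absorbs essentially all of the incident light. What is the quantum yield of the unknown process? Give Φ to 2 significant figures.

Φ = 0.36

Photons absorbed by the actinometer: 1.63×10⁻⁶ / 1.22 = 1.336×10⁻⁶ mol.
Φ(unknown) = 4.81×10⁻⁷ / 1.336×10⁻⁶ = 0.36.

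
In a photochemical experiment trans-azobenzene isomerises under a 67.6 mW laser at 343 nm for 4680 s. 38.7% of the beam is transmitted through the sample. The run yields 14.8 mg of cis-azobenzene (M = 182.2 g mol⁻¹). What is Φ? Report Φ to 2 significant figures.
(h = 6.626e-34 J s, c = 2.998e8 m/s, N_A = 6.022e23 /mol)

Φ = 0.15

Product: 14.8 mg / 182.2 g mol⁻¹ = 8.123e-5 mol.
Photon energy at 343 nm: hc/λ = (6.626e-34)(2.998e8)/(343e-9) = 5.791e-19 J.
Energy delivered: (67.6 mW)(4680 s) = 316.4 J.
Photons incident: 316.4 / 5.791e-19 = 5.464e20, i.e. 5.464e20/6.022e23 = 9.073e-4 mol.
Fraction absorbed: 1 − 38.7/100 = 0.6130.
Photons absorbed: 0.6130 × 9.073e-4 = 5.562e-4 mol.
Φ = 8.123e-5 mol / 5.562e-4 mol photons = 0.15.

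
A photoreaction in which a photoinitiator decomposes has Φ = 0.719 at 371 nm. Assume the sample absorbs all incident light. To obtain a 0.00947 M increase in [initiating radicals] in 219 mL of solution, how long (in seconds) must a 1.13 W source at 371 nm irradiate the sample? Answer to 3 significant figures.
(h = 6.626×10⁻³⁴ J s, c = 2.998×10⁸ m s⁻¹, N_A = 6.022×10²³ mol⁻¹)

Product: (0.00947 M)(0.219 L) = 0.002074 mol.
Photons that must be absorbed: 0.002074 / 0.719 = 0.002885 mol.
Photon energy: hc/λ = 5.354×10⁻¹⁹ J; per mole, 3.224×10⁵ J mol⁻¹.
Energy required: 0.002885 × 3.224×10⁵ = 930.1 J.
Time: 930.1 J / 1.13 W = 823 s.

t ≈ 823 s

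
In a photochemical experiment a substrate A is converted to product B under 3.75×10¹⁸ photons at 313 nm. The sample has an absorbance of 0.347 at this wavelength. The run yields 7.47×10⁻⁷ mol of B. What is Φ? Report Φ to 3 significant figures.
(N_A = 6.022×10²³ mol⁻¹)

Moles of photons: 3.75×10¹⁸ / 6.022×10²³ = 6.227×10⁻⁶ mol.
Fraction absorbed: 1 − 10^(−0.347) = 0.5502.
Photons absorbed: 0.5502 × 6.227×10⁻⁶ = 3.426×10⁻⁶ mol.
Φ = 7.47×10⁻⁷ mol / 3.426×10⁻⁶ mol photons = 0.218.

Φ = 0.218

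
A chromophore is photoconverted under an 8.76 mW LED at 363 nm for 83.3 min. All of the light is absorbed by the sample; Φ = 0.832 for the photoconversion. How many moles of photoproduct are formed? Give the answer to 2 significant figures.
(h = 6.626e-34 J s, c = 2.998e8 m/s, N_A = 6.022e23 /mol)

1.1e-4 mol

Photon energy at 363 nm: hc/λ = (6.626e-34)(2.998e8)/(363e-9) = 5.472e-19 J.
Energy delivered: (8.76 mW)(4998 s) = 43.78 J.
Photons incident: 43.78 / 5.472e-19 = 8.001e19, i.e. 8.001e19/6.022e23 = 1.329e-4 mol.
Product: Φ × n_abs = 0.832 × 1.329e-4 = 1.106e-4 mol.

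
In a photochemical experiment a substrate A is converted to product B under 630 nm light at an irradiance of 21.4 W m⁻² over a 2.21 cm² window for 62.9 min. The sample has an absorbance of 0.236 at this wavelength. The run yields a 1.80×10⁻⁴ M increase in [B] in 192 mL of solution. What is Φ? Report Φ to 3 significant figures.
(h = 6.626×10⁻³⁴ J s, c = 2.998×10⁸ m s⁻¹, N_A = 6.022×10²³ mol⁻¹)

Product: (1.80×10⁻⁴ M)(0.192 L) = 3.456×10⁻⁵ mol.
Photon energy at 630 nm: hc/λ = (6.626×10⁻³⁴)(2.998×10⁸)/(630×10⁻⁹) = 3.153×10⁻¹⁹ J.
Energy delivered: (21.4 W m⁻²)(2.21×10⁻⁴ m²)(3774 s) = 17.85 J.
Photons incident: 17.85 / 3.153×10⁻¹⁹ = 5.661×10¹⁹, i.e. 5.661×10¹⁹/6.022×10²³ = 9.401×10⁻⁵ mol.
Fraction absorbed: 1 − 10^(−0.236) = 0.4192.
Photons absorbed: 0.4192 × 9.401×10⁻⁵ = 3.941×10⁻⁵ mol.
Φ = 3.456×10⁻⁵ mol / 3.941×10⁻⁵ mol photons = 0.877.

Φ = 0.877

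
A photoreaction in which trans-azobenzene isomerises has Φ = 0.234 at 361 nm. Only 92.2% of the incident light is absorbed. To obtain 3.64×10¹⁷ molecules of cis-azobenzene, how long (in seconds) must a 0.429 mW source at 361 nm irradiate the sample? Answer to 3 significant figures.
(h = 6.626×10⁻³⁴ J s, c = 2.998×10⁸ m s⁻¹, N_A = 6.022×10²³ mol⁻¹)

Product: 3.64×10¹⁷ / 6.022×10²³ = 6.045×10⁻⁷ mol.
Photons that must be absorbed: 6.045×10⁻⁷ / 0.234 = 2.583×10⁻⁶ mol.
Incident photons needed: 2.583×10⁻⁶ / 0.922 = 2.802×10⁻⁶ mol.
Photon energy: hc/λ = 5.503×10⁻¹⁹ J; per mole, 3.314×10⁵ J mol⁻¹.
Energy required: 2.802×10⁻⁶ × 3.314×10⁵ = 0.9286 J.
Time: 0.9286 J / 0.000429 W = 2160 s.

t ≈ 2160 s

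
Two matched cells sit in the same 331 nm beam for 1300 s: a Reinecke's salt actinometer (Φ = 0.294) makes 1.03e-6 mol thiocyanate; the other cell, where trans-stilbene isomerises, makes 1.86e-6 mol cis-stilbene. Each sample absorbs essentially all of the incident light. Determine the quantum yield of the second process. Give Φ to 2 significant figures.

Photons absorbed by the actinometer: 1.03e-6 / 0.294 = 3.503e-6 mol.
Φ(unknown) = 1.86e-6 / 3.503e-6 = 0.53.

Φ = 0.53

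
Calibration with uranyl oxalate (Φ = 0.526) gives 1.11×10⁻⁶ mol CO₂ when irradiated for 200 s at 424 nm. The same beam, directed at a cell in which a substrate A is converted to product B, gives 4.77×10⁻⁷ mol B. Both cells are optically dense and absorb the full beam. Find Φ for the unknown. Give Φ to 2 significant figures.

Φ = 0.23

Photons absorbed by the actinometer: 1.11×10⁻⁶ / 0.526 = 2.110×10⁻⁶ mol.
Φ(unknown) = 4.77×10⁻⁷ / 2.110×10⁻⁶ = 0.23.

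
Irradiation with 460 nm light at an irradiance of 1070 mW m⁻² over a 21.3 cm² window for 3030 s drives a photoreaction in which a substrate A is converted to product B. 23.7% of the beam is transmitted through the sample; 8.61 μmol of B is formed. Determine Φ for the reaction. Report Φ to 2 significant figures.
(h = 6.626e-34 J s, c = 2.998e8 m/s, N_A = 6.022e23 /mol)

Φ = 0.42

Product: 8.61 μmol = 8.61e-6 mol.
Photon energy at 460 nm: hc/λ = (6.626e-34)(2.998e8)/(460e-9) = 4.318e-19 J.
Energy delivered: (1070 mW m⁻²)(21.3e-4 m²)(3030 s) = 6.906 J.
Photons incident: 6.906 / 4.318e-19 = 1.599e19, i.e. 1.599e19/6.022e23 = 2.655e-5 mol.
Fraction absorbed: 1 − 23.7/100 = 0.7630.
Photons absorbed: 0.7630 × 2.655e-5 = 2.026e-5 mol.
Φ = 8.61e-6 mol / 2.026e-5 mol photons = 0.42.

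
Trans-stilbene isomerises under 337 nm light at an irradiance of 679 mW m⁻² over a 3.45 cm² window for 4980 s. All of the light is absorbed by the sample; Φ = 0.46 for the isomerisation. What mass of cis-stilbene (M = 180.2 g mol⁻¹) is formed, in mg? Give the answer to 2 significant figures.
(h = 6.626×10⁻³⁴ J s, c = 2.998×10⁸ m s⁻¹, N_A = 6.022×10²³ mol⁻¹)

0.27 mg

Photon energy at 337 nm: hc/λ = (6.626×10⁻³⁴)(2.998×10⁸)/(337×10⁻⁹) = 5.895×10⁻¹⁹ J.
Energy delivered: (679 mW m⁻²)(3.45×10⁻⁴ m²)(4980 s) = 1.167 J.
Photons incident: 1.167 / 5.895×10⁻¹⁹ = 1.980×10¹⁸, i.e. 1.980×10¹⁸/6.022×10²³ = 3.288×10⁻⁶ mol.
Product: Φ × n_abs = 0.46 × 3.288×10⁻⁶ = 1.512×10⁻⁶ mol.
Mass: 1.512×10⁻⁶ × 180.2 = 2.725×10⁻⁴ g = 0.27 mg.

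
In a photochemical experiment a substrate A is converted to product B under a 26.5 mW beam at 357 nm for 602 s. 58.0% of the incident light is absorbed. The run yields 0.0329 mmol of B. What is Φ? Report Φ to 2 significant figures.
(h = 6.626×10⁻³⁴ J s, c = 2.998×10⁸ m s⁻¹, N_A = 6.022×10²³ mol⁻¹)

Φ = 1.2

Product: 0.0329 mmol = 3.29×10⁻⁵ mol.
Photon energy at 357 nm: hc/λ = (6.626×10⁻³⁴)(2.998×10⁸)/(357×10⁻⁹) = 5.564×10⁻¹⁹ J.
Energy delivered: (26.5 mW)(602 s) = 15.95 J.
Photons incident: 15.95 / 5.564×10⁻¹⁹ = 2.867×10¹⁹, i.e. 2.867×10¹⁹/6.022×10²³ = 4.761×10⁻⁵ mol.
Photons absorbed: 0.580 × 4.761×10⁻⁵ = 2.761×10⁻⁵ mol.
Φ = 3.29×10⁻⁵ mol / 2.761×10⁻⁵ mol photons = 1.2.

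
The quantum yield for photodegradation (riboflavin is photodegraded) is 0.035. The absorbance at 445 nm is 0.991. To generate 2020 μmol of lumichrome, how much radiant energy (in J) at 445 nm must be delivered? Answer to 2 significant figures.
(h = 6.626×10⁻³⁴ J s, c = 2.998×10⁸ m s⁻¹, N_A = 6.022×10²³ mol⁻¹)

1.7×10⁴ J

Product: 2020 μmol = 0.00202 mol.
Photons that must be absorbed: 0.00202 / 0.035 = 0.05771 mol.
Fraction absorbed: 1 − 10^(−0.991) = 0.8979.
Incident photons needed: 0.05771 / 0.8979 = 0.06427 mol.
Photon energy: hc/λ = 4.464×10⁻¹⁹ J; per mole, 2.688×10⁵ J mol⁻¹.
Energy required: 0.06427 × 2.688×10⁵ = 1.7×10⁴ J.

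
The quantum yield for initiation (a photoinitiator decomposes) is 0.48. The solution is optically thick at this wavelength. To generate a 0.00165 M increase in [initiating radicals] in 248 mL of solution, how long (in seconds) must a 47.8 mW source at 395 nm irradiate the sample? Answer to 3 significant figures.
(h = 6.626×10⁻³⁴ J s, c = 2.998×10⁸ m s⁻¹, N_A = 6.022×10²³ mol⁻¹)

t ≈ 5400 s

Product: (0.00165 M)(0.248 L) = 4.092×10⁻⁴ mol.
Photons that must be absorbed: 4.092×10⁻⁴ / 0.48 = 8.525×10⁻⁴ mol.
Photon energy: hc/λ = 5.029×10⁻¹⁹ J; per mole, 3.028×10⁵ J mol⁻¹.
Energy required: 8.525×10⁻⁴ × 3.028×10⁵ = 258.1 J.
Time: 258.1 J / 0.0478 W = 5400 s.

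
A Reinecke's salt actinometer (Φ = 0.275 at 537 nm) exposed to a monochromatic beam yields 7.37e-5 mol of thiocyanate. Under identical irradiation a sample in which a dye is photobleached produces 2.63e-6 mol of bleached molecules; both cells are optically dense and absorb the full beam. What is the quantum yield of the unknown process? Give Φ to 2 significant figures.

Φ = 0.0098

Photons absorbed by the actinometer: 7.37e-5 / 0.275 = 2.680e-4 mol.
Φ(unknown) = 2.63e-6 / 2.680e-4 = 0.0098.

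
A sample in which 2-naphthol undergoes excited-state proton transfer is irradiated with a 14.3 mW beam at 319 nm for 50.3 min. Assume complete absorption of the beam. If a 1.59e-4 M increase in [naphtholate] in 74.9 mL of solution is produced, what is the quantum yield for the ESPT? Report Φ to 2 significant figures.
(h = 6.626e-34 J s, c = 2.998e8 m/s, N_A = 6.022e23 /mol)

Product: (1.59e-4 M)(0.0749 L) = 1.191e-5 mol.
Photon energy at 319 nm: hc/λ = (6.626e-34)(2.998e8)/(319e-9) = 6.227e-19 J.
Energy delivered: (14.3 mW)(3018 s) = 43.16 J.
Photons incident: 43.16 / 6.227e-19 = 6.931e19, i.e. 6.931e19/6.022e23 = 1.151e-4 mol.
Φ = 1.191e-5 mol / 1.151e-4 mol photons = 0.10.

Φ = 0.10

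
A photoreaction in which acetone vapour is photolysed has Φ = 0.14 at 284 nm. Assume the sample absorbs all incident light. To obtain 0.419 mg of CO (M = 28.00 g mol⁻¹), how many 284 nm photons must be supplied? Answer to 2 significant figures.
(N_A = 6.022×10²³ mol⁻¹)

Product: 0.419 mg / 28.00 g mol⁻¹ = 1.496×10⁻⁵ mol.
Photons that must be absorbed: 1.496×10⁻⁵ / 0.14 = 1.069×10⁻⁴ mol.
Photon count: 1.069×10⁻⁴ × 6.022×10²³ = 6.4×10¹⁹.

6.4×10¹⁹ photons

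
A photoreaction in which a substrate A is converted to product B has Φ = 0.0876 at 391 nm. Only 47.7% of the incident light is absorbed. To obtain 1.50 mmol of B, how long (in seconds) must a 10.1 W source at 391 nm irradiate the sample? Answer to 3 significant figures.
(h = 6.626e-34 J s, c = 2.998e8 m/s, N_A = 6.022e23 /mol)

t ≈ 1090 s

Product: 1.50 mmol = 0.00150 mol.
Photons that must be absorbed: 0.00150 / 0.0876 = 0.01712 mol.
Incident photons needed: 0.01712 / 0.477 = 0.03589 mol.
Photon energy: hc/λ = 5.080e-19 J; per mole, 3.059e5 J mol⁻¹.
Energy required: 0.03589 × 3.059e5 = 1.098e4 J.
Time: 1.098e4 J / 10.1 W = 1090 s.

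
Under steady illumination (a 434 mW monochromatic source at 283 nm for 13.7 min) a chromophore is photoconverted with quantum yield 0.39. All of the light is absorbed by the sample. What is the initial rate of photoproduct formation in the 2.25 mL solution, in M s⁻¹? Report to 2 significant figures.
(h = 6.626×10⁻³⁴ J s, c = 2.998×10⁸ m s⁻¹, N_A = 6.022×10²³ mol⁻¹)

Photon energy at 283 nm: hc/λ = (6.626×10⁻³⁴)(2.998×10⁸)/(283×10⁻⁹) = 7.019×10⁻¹⁹ J.
Energy delivered: (434 mW)(822 s) = 356.7 J.
Photons incident: 356.7 / 7.019×10⁻¹⁹ = 5.082×10²⁰, i.e. 5.082×10²⁰/6.022×10²³ = 8.439×10⁻⁴ mol.
Product formed: 0.39 × 8.439×10⁻⁴ = 3.291×10⁻⁴ mol.
Rate: 3.291×10⁻⁴ mol / (822 s × 0.00225 L) = 1.8×10⁻⁴ M s⁻¹.

1.8×10⁻⁴ M s⁻¹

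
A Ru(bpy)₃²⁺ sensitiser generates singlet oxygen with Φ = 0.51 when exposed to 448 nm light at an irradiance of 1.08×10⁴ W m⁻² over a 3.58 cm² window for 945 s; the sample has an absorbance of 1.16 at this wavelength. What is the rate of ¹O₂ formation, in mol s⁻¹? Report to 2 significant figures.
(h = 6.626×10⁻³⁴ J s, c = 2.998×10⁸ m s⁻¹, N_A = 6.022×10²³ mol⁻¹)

Photon energy at 448 nm: hc/λ = (6.626×10⁻³⁴)(2.998×10⁸)/(448×10⁻⁹) = 4.434×10⁻¹⁹ J.
Energy delivered: (1.08×10⁴ W m⁻²)(3.58×10⁻⁴ m²)(945 s) = 3654 J.
Photons incident: 3654 / 4.434×10⁻¹⁹ = 8.241×10²¹, i.e. 8.241×10²¹/6.022×10²³ = 0.01368 mol.
Fraction absorbed: 1 − 10^(−1.16) = 0.9308.
Photons absorbed: 0.9308 × 0.01368 = 0.01273 mol.
Product formed: 0.51 × 0.01273 = 0.006492 mol.
Rate: 0.006492 / 945 s = 6.9×10⁻⁶ mol s⁻¹.

6.9×10⁻⁶ mol s⁻¹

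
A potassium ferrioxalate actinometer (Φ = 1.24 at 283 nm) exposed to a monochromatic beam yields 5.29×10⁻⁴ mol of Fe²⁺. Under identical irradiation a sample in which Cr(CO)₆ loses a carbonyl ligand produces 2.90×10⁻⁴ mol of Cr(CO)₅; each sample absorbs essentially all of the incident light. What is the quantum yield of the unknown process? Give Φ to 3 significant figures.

Φ = 0.680

Photons absorbed by the actinometer: 5.29×10⁻⁴ / 1.24 = 4.266×10⁻⁴ mol.
Φ(unknown) = 2.90×10⁻⁴ / 4.266×10⁻⁴ = 0.680.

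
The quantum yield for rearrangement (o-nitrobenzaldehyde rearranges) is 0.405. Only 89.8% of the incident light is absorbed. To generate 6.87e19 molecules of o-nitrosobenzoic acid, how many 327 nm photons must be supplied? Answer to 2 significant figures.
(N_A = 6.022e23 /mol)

Product: 6.87e19 / 6.022e23 = 1.141e-4 mol.
Photons that must be absorbed: 1.141e-4 / 0.405 = 2.817e-4 mol.
Incident photons needed: 2.817e-4 / 0.898 = 3.137e-4 mol.
Photon count: 3.137e-4 × 6.022e23 = 1.9e20.

1.9e20 photons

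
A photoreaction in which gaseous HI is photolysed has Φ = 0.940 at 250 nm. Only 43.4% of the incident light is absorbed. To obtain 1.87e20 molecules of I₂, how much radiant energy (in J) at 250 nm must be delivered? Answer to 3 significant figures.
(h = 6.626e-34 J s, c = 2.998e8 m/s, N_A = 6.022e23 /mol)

364 J

Product: 1.87e20 / 6.022e23 = 3.105e-4 mol.
Photons that must be absorbed: 3.105e-4 / 0.940 = 3.303e-4 mol.
Incident photons needed: 3.303e-4 / 0.434 = 7.611e-4 mol.
Photon energy: hc/λ = 7.946e-19 J; per mole, 4.785e5 J mol⁻¹.
Energy required: 7.611e-4 × 4.785e5 = 364 J.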